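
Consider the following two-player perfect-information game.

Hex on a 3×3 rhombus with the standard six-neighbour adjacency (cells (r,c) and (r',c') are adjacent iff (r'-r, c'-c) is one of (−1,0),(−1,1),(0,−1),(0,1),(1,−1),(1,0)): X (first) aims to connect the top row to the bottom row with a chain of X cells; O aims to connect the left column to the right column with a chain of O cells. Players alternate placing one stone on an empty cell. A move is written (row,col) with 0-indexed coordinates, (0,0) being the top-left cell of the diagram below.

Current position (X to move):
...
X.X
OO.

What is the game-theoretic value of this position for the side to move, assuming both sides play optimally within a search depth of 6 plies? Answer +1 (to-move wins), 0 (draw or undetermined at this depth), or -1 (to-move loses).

p1 X@[.../X.X/OO.]: (0,0)[X../X.X/OO.]-1 (0,1)[.X./X.X/OO.]-1 (0,2)[..X/X.X/OO.]-1 (1,1)[.../XXX/OO.]-1 (2,2)[.../X.X/OOX]+1*
p2 O@[.../X.X/OOX]: (0,0)[O../X.X/OOX]-1* (0,1)[.O./X.X/OOX]-1 (0,2)[..O/X.X/OOX]-1 (1,1)[.../XOX/OOX]-1
p3 X@[O../X.X/OOX]: (0,1)[OX./X.X/OOX]+1* (0,2)[O.X/X.X/OOX]+1 (1,1)[O../XXX/OOX]+1
p4 O@[OX./X.X/OOX]: (0,2)[OXO/X.X/OOX]-1* (1,1)[OX./XOX/OOX]-1
p5 X@[OXO/X.X/OOX]: (1,1)[OXO/XXX/OOX]+1*
p6 O@[OXO/XXX/OOX] terminal -1; root [.../X.X/OO.] d6

value(.../X.X/OO., X) = +1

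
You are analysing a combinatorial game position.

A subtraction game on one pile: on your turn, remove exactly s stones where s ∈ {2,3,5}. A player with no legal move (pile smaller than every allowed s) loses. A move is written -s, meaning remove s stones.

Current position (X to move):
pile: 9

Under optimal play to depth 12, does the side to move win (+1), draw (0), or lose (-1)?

p1 X@[9]: -2[7]+1* -3[6]-1 -5[4]-1
p2 O@[7]: -2[5]-1* -3[4]-1 -5[2]-1
p3 X@[5]: -2[3]-1 -3[2]-1 -5[0]+1*
p4 O@[0] terminal -1; root [9] d12

value(9, X) = +1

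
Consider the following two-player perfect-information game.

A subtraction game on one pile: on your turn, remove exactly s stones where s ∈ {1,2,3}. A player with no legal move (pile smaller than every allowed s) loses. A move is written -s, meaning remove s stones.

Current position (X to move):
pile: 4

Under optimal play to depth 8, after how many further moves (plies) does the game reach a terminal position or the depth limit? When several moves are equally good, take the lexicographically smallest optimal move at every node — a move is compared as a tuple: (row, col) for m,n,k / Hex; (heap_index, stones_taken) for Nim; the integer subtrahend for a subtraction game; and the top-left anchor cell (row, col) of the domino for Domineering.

PV length from [4]: 2 plies

[4] X move#1: -1:-1/3*, -2:-1/2, -3:-1/1
[3] O move#2: -1:-1/2, -2:-1/1, -3:+1/0*
[0] end (terminal -1, X#3); searched 4 to 8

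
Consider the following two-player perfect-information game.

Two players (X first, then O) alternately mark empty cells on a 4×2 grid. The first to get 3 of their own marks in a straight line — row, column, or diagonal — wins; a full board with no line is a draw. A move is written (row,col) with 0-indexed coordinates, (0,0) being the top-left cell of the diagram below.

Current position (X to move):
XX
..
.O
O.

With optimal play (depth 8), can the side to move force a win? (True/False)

p1 X@[XX/../.O/O.]: (1,0)[XX/X./.O/O.]+0* (1,1)[XX/.X/.O/O.]+0 (2,0)[XX/../XO/O.]+0 (3,1)[XX/../.O/OX]+0
p2 O@[XX/X./.O/O.]: (1,1)[XX/XO/.O/O.]-1 (2,0)[XX/X./OO/O.]+0* (3,1)[XX/X./.O/OO]-1
p3 X@[XX/X./OO/O.]: (1,1)[XX/XX/OO/O.]+0* (3,1)[XX/X./OO/OX]+0
p4 O@[XX/XX/OO/O.]: (3,1)[XX/XX/OO/OO]+0*
p5 X@[XX/XX/OO/OO] terminal +0; root [XX/../.O/O.] d8

X winning at [XX/../.O/O.]: False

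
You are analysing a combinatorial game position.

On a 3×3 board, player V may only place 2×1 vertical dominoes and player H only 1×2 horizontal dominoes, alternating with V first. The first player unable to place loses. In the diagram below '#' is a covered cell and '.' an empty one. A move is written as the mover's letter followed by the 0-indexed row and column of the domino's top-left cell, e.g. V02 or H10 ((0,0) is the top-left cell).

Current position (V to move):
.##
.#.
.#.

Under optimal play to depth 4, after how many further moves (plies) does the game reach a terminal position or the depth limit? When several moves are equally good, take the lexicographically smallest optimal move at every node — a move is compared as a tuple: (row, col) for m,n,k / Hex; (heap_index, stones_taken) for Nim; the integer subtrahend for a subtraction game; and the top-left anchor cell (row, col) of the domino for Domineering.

ply 1, V at .##/.#./.#. | V00=+1→###/##./.#.*; V10=+1→.##/##./##.; V12=+1→.##/.##/.##
ply 2: ###/##./.#. is terminal -1 (H); from .##/.#./.#. depth 4

PV length from [.##/.#./.#.]: 1 ply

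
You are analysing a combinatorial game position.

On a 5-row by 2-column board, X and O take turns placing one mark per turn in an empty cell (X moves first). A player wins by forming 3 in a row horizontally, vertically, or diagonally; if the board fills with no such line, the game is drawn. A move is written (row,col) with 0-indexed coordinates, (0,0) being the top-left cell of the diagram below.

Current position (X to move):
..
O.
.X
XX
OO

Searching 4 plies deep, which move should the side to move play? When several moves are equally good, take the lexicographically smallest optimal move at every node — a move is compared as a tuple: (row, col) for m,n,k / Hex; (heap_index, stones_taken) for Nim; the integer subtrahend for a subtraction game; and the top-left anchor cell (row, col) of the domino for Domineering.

ply 1, X at ../O./.X/XX/OO | (0,0)=+0→X./O./.X/XX/OO; (0,1)=+0→.X/O./.X/XX/OO; (1,1)=+1→../OX/.X/XX/OO*; (2,0)=+0→../O./XX/XX/OO
ply 2: ../OX/.X/XX/OO is terminal -1 (O); from ../O./.X/XX/OO depth 4

X's best at [../O./.X/XX/OO]: (1,1)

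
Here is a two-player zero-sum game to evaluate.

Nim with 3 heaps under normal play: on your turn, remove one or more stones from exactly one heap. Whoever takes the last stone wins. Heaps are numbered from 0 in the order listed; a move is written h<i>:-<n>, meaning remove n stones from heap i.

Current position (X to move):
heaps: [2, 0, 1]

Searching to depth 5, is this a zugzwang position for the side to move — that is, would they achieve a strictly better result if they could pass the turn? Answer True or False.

p1 X@[(2,0,1)]: h0:-1[(1,0,1)]+1* h0:-2[(0,0,1)]-1 h2:-1[(2,0,0)]-1
p2 O@[(1,0,1)]: h0:-1[(0,0,1)]-1* h2:-1[(1,0,0)]-1
p3 X@[(0,0,1)]: h2:-1[(0,0,0)]+1*
p4 O@[(0,0,0)] terminal -1; root [(2,0,1)] d5
if X skipped the turn, O would face:
~ p1 O@[(2,0,1)]: h0:-1[(1,0,1)]+1* h0:-2[(0,0,1)]-1 h2:-1[(2,0,0)]-1
~ p2 X@[(1,0,1)]: h0:-1[(0,0,1)]-1* h2:-1[(1,0,0)]-1
~ p3 O@[(0,0,1)]: h2:-1[(0,0,0)]+1*
~ p4 X@[(0,0,0)] terminal -1; root [(2,0,1)] d5
compare (X): move=+1 vs pass=-1

zugzwang((2,0,1), X) = False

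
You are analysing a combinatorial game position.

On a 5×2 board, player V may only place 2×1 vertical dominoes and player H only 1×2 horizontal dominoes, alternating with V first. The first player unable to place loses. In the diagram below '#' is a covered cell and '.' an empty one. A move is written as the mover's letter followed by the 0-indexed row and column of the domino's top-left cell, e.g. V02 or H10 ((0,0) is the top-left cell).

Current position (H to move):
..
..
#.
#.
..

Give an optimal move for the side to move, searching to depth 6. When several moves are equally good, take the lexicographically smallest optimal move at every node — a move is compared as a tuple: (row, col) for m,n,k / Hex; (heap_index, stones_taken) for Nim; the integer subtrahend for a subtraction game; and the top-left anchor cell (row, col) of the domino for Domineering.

H's best at [../../#./#./..]: H00

[../../#./#./..] H move#1: H00:+1/##/../#./#./..*, H10:+1/../##/#./#./.., H40:-1/../../#./#./##
[##/../#./#./..] V move#2: V11:-1/##/.#/##/#./..*, V21:-1/##/../##/##/.., V31:-1/##/../#./##/.#
[##/.#/##/#./..] H move#3: H40:+1/##/.#/##/#./##*
[##/.#/##/#./##] end (terminal -1, V#4); searched ../../#./#./.. to 6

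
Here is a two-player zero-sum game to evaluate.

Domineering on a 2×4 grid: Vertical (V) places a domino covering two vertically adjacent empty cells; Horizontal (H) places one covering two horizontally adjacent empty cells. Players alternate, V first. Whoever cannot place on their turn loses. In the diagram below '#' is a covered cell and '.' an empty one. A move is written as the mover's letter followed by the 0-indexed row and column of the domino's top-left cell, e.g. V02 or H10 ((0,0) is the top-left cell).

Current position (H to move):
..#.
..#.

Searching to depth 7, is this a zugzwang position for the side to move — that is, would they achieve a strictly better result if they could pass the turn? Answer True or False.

[..#./..#.] H move#1: H00:+1/###./..#.*, H10:+1/..#./###.
[###./..#.] V move#2: V03:-1/####/..##*
[####/..##] H move#3: H10:+1/####/####*
[####/####] end (terminal -1, V#4); searched ..#./..#. to 7
if H skipped the turn, V would face:
~ [..#./..#.] V move#1: V00:+1/#.#./#.#.*, V01:+1/.##./.##., V03:-1/..##/..##
~ [#.#./#.#.] end (terminal -1, H#2); searched ..#./..#. to 7
compare (H): move=+1 vs pass=-1

zugzwang(..#./..#., H) = False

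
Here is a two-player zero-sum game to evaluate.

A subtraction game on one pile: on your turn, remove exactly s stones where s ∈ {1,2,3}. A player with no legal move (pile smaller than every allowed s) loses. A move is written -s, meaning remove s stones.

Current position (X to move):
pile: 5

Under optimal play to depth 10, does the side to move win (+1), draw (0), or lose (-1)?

ply 1, X at 5 | -1=+1→4*; -2=-1→3; -3=-1→2
ply 2, O at 4 | -1=-1→3*; -2=-1→2; -3=-1→1
ply 3, X at 3 | -1=-1→2; -2=-1→1; -3=+1→0*
ply 4: 0 is terminal -1 (O); from 5 depth 10

value(5, X) = +1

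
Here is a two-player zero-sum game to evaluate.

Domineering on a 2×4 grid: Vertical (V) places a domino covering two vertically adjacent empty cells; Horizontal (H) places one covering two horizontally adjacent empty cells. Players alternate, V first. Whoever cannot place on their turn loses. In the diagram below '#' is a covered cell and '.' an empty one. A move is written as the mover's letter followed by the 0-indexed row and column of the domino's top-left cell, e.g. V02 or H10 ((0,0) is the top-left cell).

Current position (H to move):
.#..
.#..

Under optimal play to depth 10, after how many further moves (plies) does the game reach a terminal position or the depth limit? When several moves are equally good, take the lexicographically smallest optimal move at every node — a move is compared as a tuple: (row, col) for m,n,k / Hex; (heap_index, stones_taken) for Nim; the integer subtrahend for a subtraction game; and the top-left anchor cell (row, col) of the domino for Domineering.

PV length from [.#../.#..]: 3 plies

ply 1, H at .#../.#.. | H02=+1→.###/.#..*; H12=+1→.#../.###
ply 2, V at .###/.#.. | V00=-1→####/##..*
ply 3, H at ####/##.. | H12=+1→####/####*
ply 4: ####/#### is terminal -1 (V); from .#../.#.. depth 10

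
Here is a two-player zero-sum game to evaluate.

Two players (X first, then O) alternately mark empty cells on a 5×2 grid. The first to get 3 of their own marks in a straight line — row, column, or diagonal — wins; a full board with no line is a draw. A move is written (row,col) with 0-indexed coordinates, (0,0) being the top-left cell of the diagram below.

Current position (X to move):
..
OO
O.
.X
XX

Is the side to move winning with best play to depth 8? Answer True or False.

[../OO/O./.X/XX] X move#1: (0,0):-1/X./OO/O./.X/XX, (0,1):-1/.X/OO/O./.X/XX, (2,1):+1/../OO/OX/.X/XX*, (3,0):-1/../OO/O./XX/XX
[../OO/OX/.X/XX] end (terminal -1, O#2); searched ../OO/O./.X/XX to 8

X winning at [../OO/O./.X/XX]: True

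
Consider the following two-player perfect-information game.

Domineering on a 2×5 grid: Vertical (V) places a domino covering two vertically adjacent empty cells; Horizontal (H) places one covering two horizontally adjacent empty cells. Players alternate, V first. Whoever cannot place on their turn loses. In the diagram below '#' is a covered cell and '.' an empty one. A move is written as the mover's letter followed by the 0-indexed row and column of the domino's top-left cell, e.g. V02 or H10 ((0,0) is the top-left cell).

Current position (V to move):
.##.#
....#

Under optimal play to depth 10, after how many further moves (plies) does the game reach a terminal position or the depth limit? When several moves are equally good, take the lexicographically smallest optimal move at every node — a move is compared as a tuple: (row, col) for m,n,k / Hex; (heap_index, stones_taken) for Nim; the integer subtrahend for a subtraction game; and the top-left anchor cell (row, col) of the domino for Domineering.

PV length from [.##.#/....#]: 2 plies

[.##.#/....#] V move#1: V00:-1/###.#/#...#*, V03:-1/.####/...##
[###.#/#...#] H move#2: H11:-1/###.#/###.#, H12:+1/###.#/#.###*
[###.#/#.###] end (terminal -1, V#3); searched .##.#/....# to 10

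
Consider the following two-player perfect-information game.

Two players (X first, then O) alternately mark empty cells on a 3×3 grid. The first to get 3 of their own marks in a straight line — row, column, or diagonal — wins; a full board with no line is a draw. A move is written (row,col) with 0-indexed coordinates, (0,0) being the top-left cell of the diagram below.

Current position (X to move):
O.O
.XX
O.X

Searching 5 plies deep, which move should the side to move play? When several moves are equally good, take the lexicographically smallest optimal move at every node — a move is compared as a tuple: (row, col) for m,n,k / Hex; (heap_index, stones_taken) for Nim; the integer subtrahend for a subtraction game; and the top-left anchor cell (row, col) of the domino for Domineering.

X's best at [O.O/.XX/O.X]: (1,0)

ply 1, X at O.O/.XX/O.X | (0,1)=-1→OXO/.XX/O.X; (1,0)=+1→O.O/XXX/O.X*; (2,1)=-1→O.O/.XX/OXX
ply 2: O.O/XXX/O.X is terminal -1 (O); from O.O/.XX/O.X depth 5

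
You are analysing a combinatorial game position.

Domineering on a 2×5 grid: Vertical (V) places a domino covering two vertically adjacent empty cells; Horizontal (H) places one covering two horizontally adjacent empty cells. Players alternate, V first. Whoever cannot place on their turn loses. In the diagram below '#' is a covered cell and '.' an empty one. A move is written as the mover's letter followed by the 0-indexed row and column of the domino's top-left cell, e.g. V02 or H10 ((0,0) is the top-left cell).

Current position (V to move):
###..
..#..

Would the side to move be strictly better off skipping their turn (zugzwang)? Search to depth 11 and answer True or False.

p1 V@[###../..#..]: V03[####./..##.]+1* V04[###.#/..#.#]+1
p2 H@[####./..##.]: H10[####./####.]-1*
p3 V@[####./####.]: V04[#####/#####]+1*
p4 H@[#####/#####] terminal -1; root [###../..#..] d11
suppose V passes — search the same position with H to move:
pass> p1 H@[###../..#..]: H03[#####/..#..]+1* H10[###../###..]-1 H13[###../..###]+1
pass> p2 V@[#####/..#..] terminal -1; root [###../..#..] d11
for V: play +1, pass -1

zugzwang(###../..#.., V) = False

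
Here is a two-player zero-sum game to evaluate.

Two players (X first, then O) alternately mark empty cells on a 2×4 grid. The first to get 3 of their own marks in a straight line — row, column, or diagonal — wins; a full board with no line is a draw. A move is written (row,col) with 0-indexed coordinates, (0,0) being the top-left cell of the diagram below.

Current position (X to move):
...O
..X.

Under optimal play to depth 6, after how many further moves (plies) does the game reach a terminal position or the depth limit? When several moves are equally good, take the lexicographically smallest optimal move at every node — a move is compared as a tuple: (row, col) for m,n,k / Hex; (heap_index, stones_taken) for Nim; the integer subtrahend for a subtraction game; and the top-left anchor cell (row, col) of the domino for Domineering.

[...O/..X.] X move#1: (0,0):+0/X..O/..X., (0,1):+0/.X.O/..X., (0,2):+0/..XO/..X., (1,0):+0/...O/X.X., (1,1):+1/...O/.XX.*, (1,3):+0/...O/..XX
[...O/.XX.] O move#2: (0,0):-1/O..O/.XX.*, (0,1):-1/.O.O/.XX., (0,2):-1/..OO/.XX., (1,0):-1/...O/OXX., (1,3):-1/...O/.XXO
[O..O/.XX.] X move#3: (0,1):+1/OX.O/.XX.*, (0,2):+1/O.XO/.XX., (1,0):+1/O..O/XXX., (1,3):+1/O..O/.XXX
[OX.O/.XX.] O move#4: (0,2):-1/OXOO/.XX.*, (1,0):-1/OX.O/OXX., (1,3):-1/OX.O/.XXO
[OXOO/.XX.] X move#5: (1,0):+1/OXOO/XXX.*, (1,3):+1/OXOO/.XXX
[OXOO/XXX.] end (terminal -1, O#6); searched ...O/..X. to 6

PV length from [...O/..X.]: 5 plies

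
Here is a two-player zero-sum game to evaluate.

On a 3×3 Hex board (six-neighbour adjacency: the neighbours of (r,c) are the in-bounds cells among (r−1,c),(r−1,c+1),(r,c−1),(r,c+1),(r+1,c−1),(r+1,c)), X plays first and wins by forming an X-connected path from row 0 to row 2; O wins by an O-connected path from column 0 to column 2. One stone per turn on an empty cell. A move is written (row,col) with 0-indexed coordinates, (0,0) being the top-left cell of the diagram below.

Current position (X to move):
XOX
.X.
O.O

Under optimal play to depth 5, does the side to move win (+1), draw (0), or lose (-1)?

ply 1, X at XOX/.X./O.O | (1,0)=-1→XOX/XX./O.O; (1,2)=-1→XOX/.XX/O.O; (2,1)=+1→XOX/.X./OXO*
ply 2: XOX/.X./OXO is terminal -1 (O); from XOX/.X./O.O depth 5

value(XOX/.X./O.O, X) = +1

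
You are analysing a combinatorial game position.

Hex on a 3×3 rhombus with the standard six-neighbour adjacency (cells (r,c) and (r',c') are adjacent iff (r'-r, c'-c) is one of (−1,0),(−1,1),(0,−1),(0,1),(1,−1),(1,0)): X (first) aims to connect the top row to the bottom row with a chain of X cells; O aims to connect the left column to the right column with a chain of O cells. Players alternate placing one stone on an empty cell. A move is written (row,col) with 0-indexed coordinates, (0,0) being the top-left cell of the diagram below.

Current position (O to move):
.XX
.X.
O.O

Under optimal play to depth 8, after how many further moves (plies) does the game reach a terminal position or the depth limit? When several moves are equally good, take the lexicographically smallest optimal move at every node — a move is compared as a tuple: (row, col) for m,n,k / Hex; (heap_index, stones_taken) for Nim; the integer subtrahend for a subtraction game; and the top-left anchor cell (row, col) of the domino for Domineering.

PV length from [.XX/.X./O.O]: 1 ply

[.XX/.X./O.O] O move#1: (0,0):-1/OXX/.X./O.O, (1,0):-1/.XX/OX./O.O, (1,2):-1/.XX/.XO/O.O, (2,1):+1/.XX/.X./OOO*
[.XX/.X./OOO] end (terminal -1, X#2); searched .XX/.X./O.O to 8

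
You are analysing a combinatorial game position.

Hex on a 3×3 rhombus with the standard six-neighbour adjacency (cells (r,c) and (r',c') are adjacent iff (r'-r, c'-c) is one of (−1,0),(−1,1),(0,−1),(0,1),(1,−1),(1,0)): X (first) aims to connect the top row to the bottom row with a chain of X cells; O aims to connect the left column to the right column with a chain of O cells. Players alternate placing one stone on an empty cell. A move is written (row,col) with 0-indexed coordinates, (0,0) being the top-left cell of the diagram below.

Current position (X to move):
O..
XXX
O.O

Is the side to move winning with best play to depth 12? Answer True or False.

X winning at [O../XXX/O.O]: True

p1 X@[O../XXX/O.O]: (0,1)[OX./XXX/O.O]-1 (0,2)[O.X/XXX/O.O]-1 (2,1)[O../XXX/OXO]+1*
p2 O@[O../XXX/OXO]: (0,1)[OO./XXX/OXO]-1* (0,2)[O.O/XXX/OXO]-1
p3 X@[OO./XXX/OXO]: (0,2)[OOX/XXX/OXO]+1*
p4 O@[OOX/XXX/OXO] terminal -1; root [O../XXX/O.O] d12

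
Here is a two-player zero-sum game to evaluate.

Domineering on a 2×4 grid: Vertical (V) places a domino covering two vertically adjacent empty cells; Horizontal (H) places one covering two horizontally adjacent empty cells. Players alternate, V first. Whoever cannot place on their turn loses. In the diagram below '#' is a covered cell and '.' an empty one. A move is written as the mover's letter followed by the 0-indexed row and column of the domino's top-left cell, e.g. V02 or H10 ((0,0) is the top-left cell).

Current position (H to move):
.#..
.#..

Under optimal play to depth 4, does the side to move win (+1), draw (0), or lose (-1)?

[.#../.#..] H move#1: H02:+1/.###/.#..*, H12:+1/.#../.###
[.###/.#..] V move#2: V00:-1/####/##..*
[####/##..] H move#3: H12:+1/####/####*
[####/####] end (terminal -1, V#4); searched .#../.#.. to 4

value(.#../.#.., H) = +1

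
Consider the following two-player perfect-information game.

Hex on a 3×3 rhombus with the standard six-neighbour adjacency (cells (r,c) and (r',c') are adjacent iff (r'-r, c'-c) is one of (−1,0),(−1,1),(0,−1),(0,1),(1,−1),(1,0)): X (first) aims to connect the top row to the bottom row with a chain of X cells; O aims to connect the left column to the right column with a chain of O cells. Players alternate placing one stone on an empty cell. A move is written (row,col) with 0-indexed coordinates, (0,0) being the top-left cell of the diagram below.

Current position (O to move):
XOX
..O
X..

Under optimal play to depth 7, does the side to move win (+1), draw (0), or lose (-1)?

p1 O@[XOX/..O/X..]: (1,0)[XOX/O.O/X..]-1* (1,1)[XOX/.OO/X..]-1 (2,1)[XOX/..O/XO.]-1 (2,2)[XOX/..O/X.O]-1
p2 X@[XOX/O.O/X..]: (1,1)[XOX/OXO/X..]+1* (2,1)[XOX/O.O/XX.]-1 (2,2)[XOX/O.O/X.X]-1
p3 O@[XOX/OXO/X..] terminal -1; root [XOX/..O/X..] d7

value(XOX/..O/X.., O) = -1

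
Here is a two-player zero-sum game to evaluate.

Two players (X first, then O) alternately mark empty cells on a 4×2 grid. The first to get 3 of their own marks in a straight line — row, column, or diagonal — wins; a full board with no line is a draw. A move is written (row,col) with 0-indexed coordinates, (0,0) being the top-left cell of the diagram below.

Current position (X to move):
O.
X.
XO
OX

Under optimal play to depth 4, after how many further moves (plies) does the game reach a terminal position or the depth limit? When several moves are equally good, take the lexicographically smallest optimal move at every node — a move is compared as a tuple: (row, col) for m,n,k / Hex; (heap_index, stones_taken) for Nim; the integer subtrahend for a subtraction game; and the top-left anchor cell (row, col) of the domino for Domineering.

PV length from [O./X./XO/OX]: 2 plies

p1 X@[O./X./XO/OX]: (0,1)[OX/X./XO/OX]+0* (1,1)[O./XX/XO/OX]+0
p2 O@[OX/X./XO/OX]: (1,1)[OX/XO/XO/OX]+0*
p3 X@[OX/XO/XO/OX] terminal +0; root [O./X./XO/OX] d4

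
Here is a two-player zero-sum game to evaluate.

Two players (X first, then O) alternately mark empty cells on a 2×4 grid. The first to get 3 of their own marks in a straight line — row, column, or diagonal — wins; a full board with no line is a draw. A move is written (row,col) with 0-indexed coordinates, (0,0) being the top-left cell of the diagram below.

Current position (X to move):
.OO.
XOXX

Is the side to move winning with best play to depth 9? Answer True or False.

X winning at [.OO./XOXX]: False

ply 1, X at .OO./XOXX | (0,0)=-1→XOO./XOXX*; (0,3)=-1→.OOX/XOXX
ply 2, O at XOO./XOXX | (0,3)=+1→XOOO/XOXX*
ply 3: XOOO/XOXX is terminal -1 (X); from .OO./XOXX depth 9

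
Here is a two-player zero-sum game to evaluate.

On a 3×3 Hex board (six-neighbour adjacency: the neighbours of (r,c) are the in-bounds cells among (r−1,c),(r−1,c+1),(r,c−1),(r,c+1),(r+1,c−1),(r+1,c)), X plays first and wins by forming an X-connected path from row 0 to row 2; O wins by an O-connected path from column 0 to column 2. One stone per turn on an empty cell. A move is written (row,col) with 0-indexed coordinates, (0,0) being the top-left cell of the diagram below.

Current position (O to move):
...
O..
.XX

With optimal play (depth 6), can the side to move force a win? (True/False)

O winning at [.../O../.XX]: True

p1 O@[.../O../.XX]: (0,0)[O../O../.XX]-1 (0,1)[.O./O../.XX]-1 (0,2)[..O/O../.XX]+1* (1,1)[.../OO./.XX]+1 (1,2)[.../O.O/.XX]-1 (2,0)[.../O../OXX]-1
p2 X@[..O/O../.XX]: (0,0)[X.O/O../.XX]-1* (0,1)[.XO/O../.XX]-1 (1,1)[..O/OX./.XX]-1 (1,2)[..O/O.X/.XX]-1 (2,0)[..O/O../XXX]-1
p3 O@[X.O/O../.XX]: (0,1)[XOO/O../.XX]+1* (1,1)[X.O/OO./.XX]+1 (1,2)[X.O/O.O/.XX]+1 (2,0)[X.O/O../OXX]+1
p4 X@[XOO/O../.XX] terminal -1; root [.../O../.XX] d6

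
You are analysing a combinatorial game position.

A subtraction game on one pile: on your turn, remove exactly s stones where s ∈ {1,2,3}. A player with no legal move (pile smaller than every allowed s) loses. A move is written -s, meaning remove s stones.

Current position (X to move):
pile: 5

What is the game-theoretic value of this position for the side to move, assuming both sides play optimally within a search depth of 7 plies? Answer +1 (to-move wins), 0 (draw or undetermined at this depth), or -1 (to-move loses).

value(5, X) = +1

ply 1, X at 5 | -1=+1→4*; -2=-1→3; -3=-1→2
ply 2, O at 4 | -1=-1→3*; -2=-1→2; -3=-1→1
ply 3, X at 3 | -1=-1→2; -2=-1→1; -3=+1→0*
ply 4: 0 is terminal -1 (O); from 5 depth 7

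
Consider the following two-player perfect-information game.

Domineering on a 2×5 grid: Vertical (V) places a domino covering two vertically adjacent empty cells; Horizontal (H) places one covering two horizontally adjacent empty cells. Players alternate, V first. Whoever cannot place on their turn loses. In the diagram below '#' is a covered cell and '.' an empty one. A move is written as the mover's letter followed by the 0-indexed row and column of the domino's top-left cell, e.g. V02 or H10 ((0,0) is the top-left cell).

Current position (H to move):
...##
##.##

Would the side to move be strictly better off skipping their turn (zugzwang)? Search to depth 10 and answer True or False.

zugzwang(...##/##.##, H) = False

ply 1, H at ...##/##.## | H00=-1→##.##/##.##; H01=+1→.####/##.##*
ply 2: .####/##.## is terminal -1 (V); from ...##/##.## depth 10
if H skipped the turn, V would face:
~ ply 1, V at ...##/##.## | V02=-1→..###/#####*
~ ply 2, H at ..###/##### | H00=+1→#####/#####*
~ ply 3: #####/##### is terminal -1 (V); from ...##/##.## depth 10
compare (H): move=+1 vs pass=+1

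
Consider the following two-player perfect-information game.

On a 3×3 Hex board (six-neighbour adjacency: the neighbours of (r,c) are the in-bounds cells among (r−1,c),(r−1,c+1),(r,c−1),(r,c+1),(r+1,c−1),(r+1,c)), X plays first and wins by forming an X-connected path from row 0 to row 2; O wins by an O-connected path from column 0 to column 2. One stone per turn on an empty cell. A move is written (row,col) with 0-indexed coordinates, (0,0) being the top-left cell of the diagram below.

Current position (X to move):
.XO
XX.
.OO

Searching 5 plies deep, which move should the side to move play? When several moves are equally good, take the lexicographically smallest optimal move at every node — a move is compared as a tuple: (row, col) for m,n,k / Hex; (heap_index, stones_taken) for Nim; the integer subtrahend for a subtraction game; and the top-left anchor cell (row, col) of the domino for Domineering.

ply 1, X at .XO/XX./.OO | (0,0)=-1→XXO/XX./.OO; (1,2)=-1→.XO/XXX/.OO; (2,0)=+1→.XO/XX./XOO*
ply 2: .XO/XX./XOO is terminal -1 (O); from .XO/XX./.OO depth 5

X's best at [.XO/XX./.OO]: (2,0)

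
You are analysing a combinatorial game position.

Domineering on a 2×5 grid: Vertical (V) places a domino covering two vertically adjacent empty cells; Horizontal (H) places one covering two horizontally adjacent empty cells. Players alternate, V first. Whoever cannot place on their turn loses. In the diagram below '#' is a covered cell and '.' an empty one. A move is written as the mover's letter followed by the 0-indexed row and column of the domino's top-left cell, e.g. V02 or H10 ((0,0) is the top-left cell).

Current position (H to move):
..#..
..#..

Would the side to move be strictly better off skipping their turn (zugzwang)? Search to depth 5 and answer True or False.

zugzwang(..#../..#.., H) = True

ply 1, H at ..#../..#.. | H00=-1→###../..#..*; H03=-1→..###/..#..; H10=-1→..#../###..; H13=-1→..#../..###
ply 2, V at ###../..#.. | V03=+1→####./..##.*; V04=+1→###.#/..#.#
ply 3, H at ####./..##. | H10=-1→####./####.*
ply 4, V at ####./####. | V04=+1→#####/#####*
ply 5: #####/##### is terminal -1 (H); from ..#../..#.. depth 5
pass branch (V moves first from the same position):
  | ply 1, V at ..#../..#.. | V00=-1→#.#../#.#..*; V01=-1→.##../.##..; V03=-1→..##./..##.; V04=-1→..#.#/..#.#
  | ply 2, H at #.#../#.#.. | H03=+1→#.###/#.#..*; H13=+1→#.#../#.###
  | ply 3, V at #.###/#.#.. | V01=-1→#####/###..*
  | ply 4, H at #####/###.. | H13=+1→#####/#####*
  | ply 5: #####/##### is terminal -1 (V); from ..#../..#.. depth 5
H moving scores -1; H passing scores +1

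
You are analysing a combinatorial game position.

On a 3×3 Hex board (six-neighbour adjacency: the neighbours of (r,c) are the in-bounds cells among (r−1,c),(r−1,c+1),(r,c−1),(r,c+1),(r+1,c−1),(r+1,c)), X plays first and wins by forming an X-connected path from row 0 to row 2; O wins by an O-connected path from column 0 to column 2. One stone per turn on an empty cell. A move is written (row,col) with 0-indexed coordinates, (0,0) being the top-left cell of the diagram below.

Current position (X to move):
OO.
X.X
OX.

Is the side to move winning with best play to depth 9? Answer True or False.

[OO./X.X/OX.] X move#1: (0,2):+1/OOX/X.X/OX.*, (1,1):-1/OO./XXX/OX., (2,2):-1/OO./X.X/OXX
[OOX/X.X/OX.] end (terminal -1, O#2); searched OO./X.X/OX. to 9

X winning at [OO./X.X/OX.]: True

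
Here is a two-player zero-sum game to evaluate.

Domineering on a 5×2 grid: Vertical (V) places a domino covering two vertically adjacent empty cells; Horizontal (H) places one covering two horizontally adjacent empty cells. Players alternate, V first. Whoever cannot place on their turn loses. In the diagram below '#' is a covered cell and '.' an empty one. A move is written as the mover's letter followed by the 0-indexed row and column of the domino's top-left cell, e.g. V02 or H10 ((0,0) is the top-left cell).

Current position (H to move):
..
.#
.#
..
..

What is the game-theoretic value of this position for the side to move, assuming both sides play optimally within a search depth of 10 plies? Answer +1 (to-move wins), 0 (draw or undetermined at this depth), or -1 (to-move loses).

p1 H@[../.#/.#/../..]: H00[##/.#/.#/../..]-1 H30[../.#/.#/##/..]+1* H40[../.#/.#/../##]+1
p2 V@[../.#/.#/##/..]: V00[#./##/.#/##/..]-1* V10[../##/##/##/..]-1
p3 H@[#./##/.#/##/..]: H40[#./##/.#/##/##]+1*
p4 V@[#./##/.#/##/##] terminal -1; root [../.#/.#/../..] d10

value(../.#/.#/../.., H) = +1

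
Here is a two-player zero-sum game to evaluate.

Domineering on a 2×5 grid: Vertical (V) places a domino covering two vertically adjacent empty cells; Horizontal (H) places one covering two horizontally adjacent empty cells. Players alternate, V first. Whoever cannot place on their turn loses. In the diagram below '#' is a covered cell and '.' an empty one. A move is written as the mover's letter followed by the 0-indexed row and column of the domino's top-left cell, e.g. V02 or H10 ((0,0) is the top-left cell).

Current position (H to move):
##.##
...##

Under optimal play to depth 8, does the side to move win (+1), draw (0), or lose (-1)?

value(##.##/...##, H) = +1

ply 1, H at ##.##/...## | H10=-1→##.##/##.##; H11=+1→##.##/.####*
ply 2: ##.##/.#### is terminal -1 (V); from ##.##/...## depth 8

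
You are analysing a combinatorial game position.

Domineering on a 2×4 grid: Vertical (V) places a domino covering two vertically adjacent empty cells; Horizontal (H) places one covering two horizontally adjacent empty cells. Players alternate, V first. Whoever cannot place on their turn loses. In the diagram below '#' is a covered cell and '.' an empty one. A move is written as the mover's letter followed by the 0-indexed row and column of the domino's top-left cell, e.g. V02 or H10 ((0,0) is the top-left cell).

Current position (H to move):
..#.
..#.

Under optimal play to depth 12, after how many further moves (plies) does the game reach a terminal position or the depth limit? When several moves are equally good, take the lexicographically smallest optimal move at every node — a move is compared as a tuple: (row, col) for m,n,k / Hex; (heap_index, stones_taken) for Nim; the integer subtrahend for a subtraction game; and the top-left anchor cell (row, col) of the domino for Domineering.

PV length from [..#./..#.]: 3 plies

ply 1, H at ..#./..#. | H00=+1→###./..#.*; H10=+1→..#./###.
ply 2, V at ###./..#. | V03=-1→####/..##*
ply 3, H at ####/..## | H10=+1→####/####*
ply 4: ####/#### is terminal -1 (V); from ..#./..#. depth 12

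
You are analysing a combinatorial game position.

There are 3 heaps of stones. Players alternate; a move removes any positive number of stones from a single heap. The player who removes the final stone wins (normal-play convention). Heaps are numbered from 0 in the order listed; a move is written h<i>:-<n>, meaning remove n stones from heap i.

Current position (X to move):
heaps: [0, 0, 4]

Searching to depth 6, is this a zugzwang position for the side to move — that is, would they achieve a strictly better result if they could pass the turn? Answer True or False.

ply 1, X at (0,0,4) | h2:-1=-1→(0,0,3); h2:-2=-1→(0,0,2); h2:-3=-1→(0,0,1); h2:-4=+1→(0,0,0)*
ply 2: (0,0,0) is terminal -1 (O); from (0,0,4) depth 6
if X skipped the turn, O would face:
~ ply 1, O at (0,0,4) | h2:-1=-1→(0,0,3); h2:-2=-1→(0,0,2); h2:-3=-1→(0,0,1); h2:-4=+1→(0,0,0)*
~ ply 2: (0,0,0) is terminal -1 (X); from (0,0,4) depth 6
compare (X): move=+1 vs pass=-1

zugzwang((0,0,4), X) = False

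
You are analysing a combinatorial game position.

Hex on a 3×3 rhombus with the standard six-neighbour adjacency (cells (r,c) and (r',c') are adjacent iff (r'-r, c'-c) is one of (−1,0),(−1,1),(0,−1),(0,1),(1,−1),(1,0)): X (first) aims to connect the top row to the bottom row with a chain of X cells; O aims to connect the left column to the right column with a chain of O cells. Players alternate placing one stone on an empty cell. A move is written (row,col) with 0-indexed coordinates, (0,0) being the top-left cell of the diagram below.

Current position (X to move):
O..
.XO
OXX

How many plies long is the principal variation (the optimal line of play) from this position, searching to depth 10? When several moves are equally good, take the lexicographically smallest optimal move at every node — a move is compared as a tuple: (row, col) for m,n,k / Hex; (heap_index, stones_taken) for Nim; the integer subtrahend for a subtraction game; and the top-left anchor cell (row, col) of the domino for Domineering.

ply 1, X at O../.XO/OXX | (0,1)=+1→OX./.XO/OXX*; (0,2)=+1→O.X/.XO/OXX; (1,0)=+1→O../XXO/OXX
ply 2: OX./.XO/OXX is terminal -1 (O); from O../.XO/OXX depth 10

PV length from [O../.XO/OXX]: 1 ply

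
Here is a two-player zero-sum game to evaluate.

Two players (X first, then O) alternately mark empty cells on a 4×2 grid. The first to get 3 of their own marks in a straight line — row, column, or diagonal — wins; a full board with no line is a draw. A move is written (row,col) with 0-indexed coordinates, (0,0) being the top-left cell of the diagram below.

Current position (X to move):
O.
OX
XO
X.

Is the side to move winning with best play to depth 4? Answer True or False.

ply 1, X at O./OX/XO/X. | (0,1)=+0→OX/OX/XO/X.*; (3,1)=+0→O./OX/XO/XX
ply 2, O at OX/OX/XO/X. | (3,1)=+0→OX/OX/XO/XO*
ply 3: OX/OX/XO/XO is terminal +0 (X); from O./OX/XO/X. depth 4

X winning at [O./OX/XO/X.]: False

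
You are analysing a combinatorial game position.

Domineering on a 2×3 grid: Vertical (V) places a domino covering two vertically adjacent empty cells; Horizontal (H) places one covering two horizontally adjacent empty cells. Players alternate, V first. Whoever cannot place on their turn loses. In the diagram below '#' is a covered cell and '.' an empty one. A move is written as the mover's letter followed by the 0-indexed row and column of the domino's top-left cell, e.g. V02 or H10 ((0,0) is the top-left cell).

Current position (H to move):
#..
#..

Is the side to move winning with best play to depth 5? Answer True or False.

p1 H@[#../#..]: H01[###/#..]+1* H11[#../###]+1
p2 V@[###/#..] terminal -1; root [#../#..] d5

H winning at [#../#..]: True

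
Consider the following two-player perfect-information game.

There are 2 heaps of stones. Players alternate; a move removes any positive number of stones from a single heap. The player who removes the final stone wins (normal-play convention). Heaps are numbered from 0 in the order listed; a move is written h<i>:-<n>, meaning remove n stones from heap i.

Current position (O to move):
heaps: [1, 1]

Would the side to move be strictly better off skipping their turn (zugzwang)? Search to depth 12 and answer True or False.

[(1,1)] O move#1: h0:-1:-1/(0,1)*, h1:-1:-1/(1,0)
[(0,1)] X move#2: h1:-1:+1/(0,0)*
[(0,0)] end (terminal -1, O#3); searched (1,1) to 12
if O skipped the turn, X would face:
~ [(1,1)] X move#1: h0:-1:-1/(0,1)*, h1:-1:-1/(1,0)
~ [(0,1)] O move#2: h1:-1:+1/(0,0)*
~ [(0,0)] end (terminal -1, X#3); searched (1,1) to 12
compare (O): move=-1 vs pass=+1

zugzwang((1,1), O) = True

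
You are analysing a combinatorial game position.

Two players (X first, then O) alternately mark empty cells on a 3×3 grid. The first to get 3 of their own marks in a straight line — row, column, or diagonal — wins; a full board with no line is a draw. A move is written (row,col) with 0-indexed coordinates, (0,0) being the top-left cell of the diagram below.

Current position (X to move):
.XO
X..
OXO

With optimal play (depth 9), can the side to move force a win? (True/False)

p1 X@[.XO/X../OXO]: (0,0)[XXO/X../OXO]-1 (1,1)[.XO/XX./OXO]+1* (1,2)[.XO/X.X/OXO]-1
p2 O@[.XO/XX./OXO] terminal -1; root [.XO/X../OXO] d9

X winning at [.XO/X../OXO]: True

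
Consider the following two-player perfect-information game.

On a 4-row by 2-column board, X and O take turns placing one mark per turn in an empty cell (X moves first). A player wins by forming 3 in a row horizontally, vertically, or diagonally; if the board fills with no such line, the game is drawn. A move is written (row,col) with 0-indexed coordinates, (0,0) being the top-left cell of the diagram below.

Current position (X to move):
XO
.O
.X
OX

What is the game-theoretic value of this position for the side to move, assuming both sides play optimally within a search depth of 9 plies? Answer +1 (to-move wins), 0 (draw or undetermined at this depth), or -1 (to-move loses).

[XO/.O/.X/OX] X move#1: (1,0):+0/XO/XO/.X/OX*, (2,0):+0/XO/.O/XX/OX
[XO/XO/.X/OX] O move#2: (2,0):+0/XO/XO/OX/OX*
[XO/XO/OX/OX] end (terminal +0, X#3); searched XO/.O/.X/OX to 9

value(XO/.O/.X/OX, X) = 0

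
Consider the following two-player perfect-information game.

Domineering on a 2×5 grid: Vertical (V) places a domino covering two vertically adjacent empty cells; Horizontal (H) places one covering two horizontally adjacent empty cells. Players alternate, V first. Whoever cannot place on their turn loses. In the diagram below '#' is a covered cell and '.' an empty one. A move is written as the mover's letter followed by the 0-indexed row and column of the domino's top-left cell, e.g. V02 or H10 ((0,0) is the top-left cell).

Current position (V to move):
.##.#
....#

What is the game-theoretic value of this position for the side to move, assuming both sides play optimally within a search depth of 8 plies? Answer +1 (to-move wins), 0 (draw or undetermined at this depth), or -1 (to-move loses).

[.##.#/....#] V move#1: V00:-1/###.#/#...#*, V03:-1/.####/...##
[###.#/#...#] H move#2: H11:-1/###.#/###.#, H12:+1/###.#/#.###*
[###.#/#.###] end (terminal -1, V#3); searched .##.#/....# to 8

value(.##.#/....#, V) = -1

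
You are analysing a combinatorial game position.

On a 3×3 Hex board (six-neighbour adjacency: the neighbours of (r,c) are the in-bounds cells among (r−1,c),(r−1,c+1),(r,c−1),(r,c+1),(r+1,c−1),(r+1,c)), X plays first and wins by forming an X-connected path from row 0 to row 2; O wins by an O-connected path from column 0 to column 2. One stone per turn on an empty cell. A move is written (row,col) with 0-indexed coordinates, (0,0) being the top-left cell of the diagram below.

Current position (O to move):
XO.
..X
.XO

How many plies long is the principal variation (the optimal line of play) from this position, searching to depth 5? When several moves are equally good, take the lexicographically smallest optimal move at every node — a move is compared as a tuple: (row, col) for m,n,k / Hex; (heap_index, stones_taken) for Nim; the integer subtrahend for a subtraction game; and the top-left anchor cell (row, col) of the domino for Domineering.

p1 O@[XO./..X/.XO]: (0,2)[XOO/..X/.XO]-1* (1,0)[XO./O.X/.XO]-1 (1,1)[XO./.OX/.XO]-1 (2,0)[XO./..X/OXO]-1
p2 X@[XOO/..X/.XO]: (1,0)[XOO/X.X/.XO]+1* (1,1)[XOO/.XX/.XO]-1 (2,0)[XOO/..X/XXO]-1
p3 O@[XOO/X.X/.XO]: (1,1)[XOO/XOX/.XO]-1* (2,0)[XOO/X.X/OXO]-1
p4 X@[XOO/XOX/.XO]: (2,0)[XOO/XOX/XXO]+1*
p5 O@[XOO/XOX/XXO] terminal -1; root [XO./..X/.XO] d5

PV length from [XO./..X/.XO]: 4 plies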